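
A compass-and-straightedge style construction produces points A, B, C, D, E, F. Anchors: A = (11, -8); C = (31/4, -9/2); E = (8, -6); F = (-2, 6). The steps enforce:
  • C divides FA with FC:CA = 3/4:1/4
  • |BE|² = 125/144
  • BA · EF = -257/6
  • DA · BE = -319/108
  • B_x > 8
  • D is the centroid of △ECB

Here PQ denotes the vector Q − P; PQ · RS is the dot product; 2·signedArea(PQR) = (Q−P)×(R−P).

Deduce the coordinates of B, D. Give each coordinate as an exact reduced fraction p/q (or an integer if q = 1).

1. B_x = 107/12  [line 10·x + -12·y + -979/6 = 0 ∩ |BE|² = 125/144]
2. B_y = -37/6  [line 10·x + -12·y + -979/6 = 0 ∩ |BE|² = 125/144]
   → B = (107/12, -37/6)
3. D_x = 74/9  [D is the centroid of △ECB]
4. D_y = -50/9  [D is the centroid of △ECB]
   → D = (74/9, -50/9)

B = (107/12, -37/6)
D = (74/9, -50/9)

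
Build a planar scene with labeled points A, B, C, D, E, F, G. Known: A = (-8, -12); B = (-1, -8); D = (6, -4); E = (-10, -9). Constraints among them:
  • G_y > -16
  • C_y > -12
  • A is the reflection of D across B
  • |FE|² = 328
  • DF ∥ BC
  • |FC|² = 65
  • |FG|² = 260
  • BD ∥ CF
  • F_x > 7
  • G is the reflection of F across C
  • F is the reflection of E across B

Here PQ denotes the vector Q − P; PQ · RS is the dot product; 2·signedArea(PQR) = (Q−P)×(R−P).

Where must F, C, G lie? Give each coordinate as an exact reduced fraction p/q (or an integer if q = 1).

1. F_x = 8  [F is the reflection of E across B]
2. F_y = -7  [F is the reflection of E across B]
   → F = (8, -7)
3. C_x = 1  [BD ∥ CF ∩ DF ∥ BC]
4. C_y = -11  [BD ∥ CF ∩ DF ∥ BC]
   → C = (1, -11)
5. G_x = -6  [G is the reflection of F across C]
6. G_y = -15  [G is the reflection of F across C]
   → G = (-6, -15)

C = (1, -11)
F = (8, -7)
G = (-6, -15)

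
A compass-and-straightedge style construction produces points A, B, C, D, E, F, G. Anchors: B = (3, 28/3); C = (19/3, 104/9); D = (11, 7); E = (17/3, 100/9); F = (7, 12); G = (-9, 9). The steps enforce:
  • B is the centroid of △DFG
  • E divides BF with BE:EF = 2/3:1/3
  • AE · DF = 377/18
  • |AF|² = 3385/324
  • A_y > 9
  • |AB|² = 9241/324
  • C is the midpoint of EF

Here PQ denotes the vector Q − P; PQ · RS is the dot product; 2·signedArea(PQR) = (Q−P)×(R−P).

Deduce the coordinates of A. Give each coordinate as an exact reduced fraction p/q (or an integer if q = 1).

1. A_x = 25/3  [line 4·x + -5·y + 215/18 = 0 ∩ |AB|² = 9241/324]
2. A_y = 163/18  [line 4·x + -5·y + 215/18 = 0 ∩ |AB|² = 9241/324]
   → A = (25/3, 163/18)

A = (25/3, 163/18)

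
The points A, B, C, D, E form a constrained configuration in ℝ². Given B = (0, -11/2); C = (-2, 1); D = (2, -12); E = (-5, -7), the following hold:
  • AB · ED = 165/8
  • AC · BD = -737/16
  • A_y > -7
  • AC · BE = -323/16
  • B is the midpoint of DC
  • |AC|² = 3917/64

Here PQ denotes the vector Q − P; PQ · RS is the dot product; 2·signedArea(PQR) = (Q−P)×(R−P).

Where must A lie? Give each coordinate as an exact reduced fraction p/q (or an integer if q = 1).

1. A_x = -15/4  [AC · BE = -323/16 ∩ AB · ED = 165/8]
2. A_y = -53/8  [AC · BE = -323/16 ∩ AB · ED = 165/8]
   → A = (-15/4, -53/8)

A = (-15/4, -53/8)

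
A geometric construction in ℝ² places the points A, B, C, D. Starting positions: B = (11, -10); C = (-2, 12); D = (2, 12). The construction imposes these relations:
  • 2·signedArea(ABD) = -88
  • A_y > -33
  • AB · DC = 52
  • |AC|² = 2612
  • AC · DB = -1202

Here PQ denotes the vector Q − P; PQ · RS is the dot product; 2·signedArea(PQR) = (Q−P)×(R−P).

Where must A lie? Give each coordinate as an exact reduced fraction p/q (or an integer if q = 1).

A = (24, -32)

1. A_x = 24  [AB · DC = 52 ∩ 2·signedArea(ABD) = -88]
2. A_y = -32  [AB · DC = 52 ∩ 2·signedArea(ABD) = -88]
   → A = (24, -32)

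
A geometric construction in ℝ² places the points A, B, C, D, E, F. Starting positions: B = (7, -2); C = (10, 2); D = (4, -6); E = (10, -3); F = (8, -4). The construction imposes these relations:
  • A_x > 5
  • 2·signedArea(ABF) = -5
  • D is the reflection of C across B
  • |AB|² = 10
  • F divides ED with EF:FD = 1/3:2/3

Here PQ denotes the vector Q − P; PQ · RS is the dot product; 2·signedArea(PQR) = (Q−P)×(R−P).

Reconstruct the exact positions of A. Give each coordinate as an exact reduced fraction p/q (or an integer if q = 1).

A = (6, -5)

1. A_x = 6  [line 2·x + 1·y + -7 = 0 ∩ |AB|² = 10]
2. A_y = -5  [line 2·x + 1·y + -7 = 0 ∩ |AB|² = 10]
   → A = (6, -5)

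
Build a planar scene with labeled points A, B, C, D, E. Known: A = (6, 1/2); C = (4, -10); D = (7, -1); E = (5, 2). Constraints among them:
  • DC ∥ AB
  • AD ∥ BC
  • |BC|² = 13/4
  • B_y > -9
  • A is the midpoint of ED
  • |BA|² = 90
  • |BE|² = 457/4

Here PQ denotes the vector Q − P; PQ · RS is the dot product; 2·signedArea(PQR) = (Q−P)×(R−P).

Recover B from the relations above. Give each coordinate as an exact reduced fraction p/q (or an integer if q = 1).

B = (3, -17/2)

1. B_x = 3  [AD ∥ BC ∩ DC ∥ AB]
2. B_y = -17/2  [AD ∥ BC ∩ DC ∥ AB]
   → B = (3, -17/2)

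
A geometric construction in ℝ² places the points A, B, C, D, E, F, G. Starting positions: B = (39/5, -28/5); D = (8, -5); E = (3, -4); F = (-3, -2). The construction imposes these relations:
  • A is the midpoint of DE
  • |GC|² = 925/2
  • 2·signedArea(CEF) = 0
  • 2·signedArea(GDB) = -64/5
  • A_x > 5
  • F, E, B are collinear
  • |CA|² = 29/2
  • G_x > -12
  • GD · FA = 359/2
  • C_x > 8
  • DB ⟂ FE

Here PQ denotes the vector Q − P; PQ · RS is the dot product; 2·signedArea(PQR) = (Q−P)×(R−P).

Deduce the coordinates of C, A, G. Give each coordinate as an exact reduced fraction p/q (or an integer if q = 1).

1. A_x = 11/2  [A is the midpoint of DE]
2. A_y = -9/2  [A is the midpoint of DE]
   → A = (11/2, -9/2)
3. G_x = -23/2  [GD · FA = 359/2 ∩ 2·signedArea(GDB) = -64/5]
4. G_y = 1/2  [GD · FA = 359/2 ∩ 2·signedArea(GDB) = -64/5]
   → G = (-23/2, 1/2)
5. C_x = 9  [line -2·x + -6·y + -18 = 0 ∩ |CA|² = 29/2]
6. C_y = -6  [line -2·x + -6·y + -18 = 0 ∩ |CA|² = 29/2]
   → C = (9, -6)

A = (11/2, -9/2)
C = (9, -6)
G = (-23/2, 1/2)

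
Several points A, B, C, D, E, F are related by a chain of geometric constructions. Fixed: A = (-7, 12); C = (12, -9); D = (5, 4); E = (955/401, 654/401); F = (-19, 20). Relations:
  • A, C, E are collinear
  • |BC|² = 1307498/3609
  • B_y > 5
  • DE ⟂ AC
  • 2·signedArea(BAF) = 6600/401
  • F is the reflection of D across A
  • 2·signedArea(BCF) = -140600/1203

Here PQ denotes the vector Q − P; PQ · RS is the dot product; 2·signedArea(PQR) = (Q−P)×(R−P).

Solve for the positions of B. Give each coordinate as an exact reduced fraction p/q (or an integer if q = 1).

1. B_x = 51/401  [2·signedArea(BCF) = -140600/1203 ∩ 2·signedArea(BAF) = 6600/401]
2. B_y = 7070/1203  [2·signedArea(BCF) = -140600/1203 ∩ 2·signedArea(BAF) = 6600/401]
   → B = (51/401, 7070/1203)

B = (51/401, 7070/1203)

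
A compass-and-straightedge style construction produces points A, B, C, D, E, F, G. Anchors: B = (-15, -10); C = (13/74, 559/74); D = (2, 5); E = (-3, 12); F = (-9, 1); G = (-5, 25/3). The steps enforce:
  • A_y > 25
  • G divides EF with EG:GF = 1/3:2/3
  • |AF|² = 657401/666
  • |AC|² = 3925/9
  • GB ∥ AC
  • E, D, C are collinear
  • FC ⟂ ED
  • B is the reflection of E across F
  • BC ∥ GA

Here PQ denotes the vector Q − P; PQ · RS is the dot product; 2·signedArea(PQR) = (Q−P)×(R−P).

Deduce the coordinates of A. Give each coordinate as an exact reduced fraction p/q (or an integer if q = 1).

A = (753/74, 5747/222)

1. A_x = 753/74  [GB ∥ AC ∩ BC ∥ GA]
2. A_y = 5747/222  [GB ∥ AC ∩ BC ∥ GA]
   → A = (753/74, 5747/222)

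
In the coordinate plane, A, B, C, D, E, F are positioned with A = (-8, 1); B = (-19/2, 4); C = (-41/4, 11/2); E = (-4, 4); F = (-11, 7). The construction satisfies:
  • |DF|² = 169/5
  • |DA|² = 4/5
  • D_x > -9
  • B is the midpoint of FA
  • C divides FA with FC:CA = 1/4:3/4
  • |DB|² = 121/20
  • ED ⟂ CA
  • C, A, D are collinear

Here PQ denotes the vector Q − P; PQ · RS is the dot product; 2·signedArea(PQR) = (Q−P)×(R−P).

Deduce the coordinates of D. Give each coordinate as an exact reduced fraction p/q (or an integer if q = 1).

1. D_x = -42/5  [C, A, D are collinear ∩ ED ⟂ CA]
2. D_y = 9/5  [C, A, D are collinear ∩ ED ⟂ CA]
   → D = (-42/5, 9/5)

D = (-42/5, 9/5)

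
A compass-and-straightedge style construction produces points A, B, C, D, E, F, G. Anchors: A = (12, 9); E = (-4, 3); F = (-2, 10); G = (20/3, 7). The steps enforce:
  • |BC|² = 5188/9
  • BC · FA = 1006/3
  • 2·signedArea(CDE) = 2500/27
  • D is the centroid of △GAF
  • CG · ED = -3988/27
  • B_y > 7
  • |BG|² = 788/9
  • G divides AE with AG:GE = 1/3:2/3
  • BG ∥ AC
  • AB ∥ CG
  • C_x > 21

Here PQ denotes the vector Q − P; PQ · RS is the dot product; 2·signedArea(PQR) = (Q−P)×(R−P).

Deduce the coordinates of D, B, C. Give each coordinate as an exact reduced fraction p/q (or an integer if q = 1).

B = (-8/3, 23/3)
C = (64/3, 25/3)
D = (50/9, 26/3)

1. D_x = 50/9  [D is the centroid of △GAF]
2. D_y = 26/3  [D is the centroid of △GAF]
   → D = (50/9, 26/3)
3. C_x = 64/3  [CG · ED = -3988/27 ∩ 2·signedArea(CDE) = 2500/27]
4. C_y = 25/3  [CG · ED = -3988/27 ∩ 2·signedArea(CDE) = 2500/27]
   → C = (64/3, 25/3)
5. B_x = -8/3  [BC · FA = 1006/3 ∩ AB ∥ CG]
6. B_y = 23/3  [BC · FA = 1006/3 ∩ AB ∥ CG]
   → B = (-8/3, 23/3)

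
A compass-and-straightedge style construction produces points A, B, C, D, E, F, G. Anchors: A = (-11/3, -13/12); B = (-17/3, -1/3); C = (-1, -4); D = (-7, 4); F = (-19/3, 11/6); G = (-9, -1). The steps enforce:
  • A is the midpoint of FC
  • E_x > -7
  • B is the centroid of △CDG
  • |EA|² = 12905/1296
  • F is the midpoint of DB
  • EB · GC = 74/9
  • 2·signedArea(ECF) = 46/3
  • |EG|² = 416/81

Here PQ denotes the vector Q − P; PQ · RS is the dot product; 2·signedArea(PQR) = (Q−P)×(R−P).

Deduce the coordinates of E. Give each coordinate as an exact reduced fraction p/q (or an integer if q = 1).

E = (-61/9, -5/9)

1. E_x = -61/9  [EB · GC = 74/9 ∩ 2·signedArea(ECF) = 46/3]
2. E_y = -5/9  [EB · GC = 74/9 ∩ 2·signedArea(ECF) = 46/3]
   → E = (-61/9, -5/9)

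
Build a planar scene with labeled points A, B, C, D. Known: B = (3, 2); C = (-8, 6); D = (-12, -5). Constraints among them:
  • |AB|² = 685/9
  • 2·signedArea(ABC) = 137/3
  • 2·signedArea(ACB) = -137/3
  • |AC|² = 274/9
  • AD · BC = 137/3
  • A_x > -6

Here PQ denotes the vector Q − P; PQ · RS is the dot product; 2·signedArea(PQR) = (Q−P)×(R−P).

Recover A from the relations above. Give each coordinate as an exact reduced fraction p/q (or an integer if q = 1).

1. A_x = -17/3  [AD · BC = 137/3 ∩ 2·signedArea(ABC) = 137/3]
2. A_y = 1  [AD · BC = 137/3 ∩ 2·signedArea(ABC) = 137/3]
   → A = (-17/3, 1)

A = (-17/3, 1)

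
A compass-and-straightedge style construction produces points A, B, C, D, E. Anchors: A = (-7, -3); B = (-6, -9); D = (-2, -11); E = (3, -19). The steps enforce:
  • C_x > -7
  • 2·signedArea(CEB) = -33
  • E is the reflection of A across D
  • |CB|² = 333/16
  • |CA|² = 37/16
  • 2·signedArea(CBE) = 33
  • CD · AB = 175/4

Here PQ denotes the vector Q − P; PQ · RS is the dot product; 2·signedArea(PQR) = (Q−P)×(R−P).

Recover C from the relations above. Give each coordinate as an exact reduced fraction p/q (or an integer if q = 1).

1. C_x = -27/4  [2·signedArea(CEB) = -33 ∩ CD · AB = 175/4]
2. C_y = -9/2  [2·signedArea(CEB) = -33 ∩ CD · AB = 175/4]
   → C = (-27/4, -9/2)

C = (-27/4, -9/2)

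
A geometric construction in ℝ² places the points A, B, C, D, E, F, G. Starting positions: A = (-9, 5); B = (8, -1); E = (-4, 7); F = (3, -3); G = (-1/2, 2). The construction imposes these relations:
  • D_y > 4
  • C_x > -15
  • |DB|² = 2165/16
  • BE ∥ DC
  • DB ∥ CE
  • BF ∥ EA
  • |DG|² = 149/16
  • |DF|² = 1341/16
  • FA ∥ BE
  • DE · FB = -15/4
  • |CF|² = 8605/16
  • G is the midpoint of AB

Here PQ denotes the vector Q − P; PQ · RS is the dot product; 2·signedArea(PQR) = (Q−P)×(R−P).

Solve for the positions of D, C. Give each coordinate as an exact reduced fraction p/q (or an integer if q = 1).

C = (-57/4, 25/2)
D = (-9/4, 9/2)

1. D_x = -9/4  [line -5·x + -2·y + -9/4 = 0 ∩ |DB|² = 2165/16]
2. D_y = 9/2  [line -5·x + -2·y + -9/4 = 0 ∩ |DB|² = 2165/16]
   → D = (-9/4, 9/2)
3. C_x = -57/4  [DB ∥ CE ∩ BE ∥ DC]
4. C_y = 25/2  [DB ∥ CE ∩ BE ∥ DC]
   → C = (-57/4, 25/2)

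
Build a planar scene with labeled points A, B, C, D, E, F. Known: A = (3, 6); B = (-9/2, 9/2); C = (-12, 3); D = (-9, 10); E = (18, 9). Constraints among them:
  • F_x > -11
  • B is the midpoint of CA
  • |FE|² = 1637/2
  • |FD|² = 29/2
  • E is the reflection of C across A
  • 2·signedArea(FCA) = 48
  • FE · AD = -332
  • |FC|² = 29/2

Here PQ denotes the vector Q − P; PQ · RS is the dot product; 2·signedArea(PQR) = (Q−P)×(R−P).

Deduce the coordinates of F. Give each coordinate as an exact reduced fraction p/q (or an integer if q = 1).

1. F_x = -21/2  [2·signedArea(FCA) = 48 ∩ FE · AD = -332]
2. F_y = 13/2  [2·signedArea(FCA) = 48 ∩ FE · AD = -332]
   → F = (-21/2, 13/2)

F = (-21/2, 13/2)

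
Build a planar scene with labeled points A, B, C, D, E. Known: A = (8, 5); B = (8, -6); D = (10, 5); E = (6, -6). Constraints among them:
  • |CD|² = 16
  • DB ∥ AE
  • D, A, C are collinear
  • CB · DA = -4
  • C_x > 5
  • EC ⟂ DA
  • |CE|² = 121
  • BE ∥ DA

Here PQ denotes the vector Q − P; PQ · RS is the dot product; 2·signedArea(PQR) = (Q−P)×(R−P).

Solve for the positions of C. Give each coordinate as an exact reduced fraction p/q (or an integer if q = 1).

1. C_x = 6  [D, A, C are collinear ∩ EC ⟂ DA]
2. C_y = 5  [D, A, C are collinear ∩ EC ⟂ DA]
   → C = (6, 5)

C = (6, 5)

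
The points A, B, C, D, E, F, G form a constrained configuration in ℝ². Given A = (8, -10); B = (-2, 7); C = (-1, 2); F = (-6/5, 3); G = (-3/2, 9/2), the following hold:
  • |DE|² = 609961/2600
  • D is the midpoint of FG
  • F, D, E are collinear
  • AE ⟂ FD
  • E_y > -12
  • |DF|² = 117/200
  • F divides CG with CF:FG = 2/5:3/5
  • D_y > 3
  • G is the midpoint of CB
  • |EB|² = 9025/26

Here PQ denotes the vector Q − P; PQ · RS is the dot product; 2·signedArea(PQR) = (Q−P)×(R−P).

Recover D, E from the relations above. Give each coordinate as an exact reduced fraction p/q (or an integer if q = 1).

1. D_x = -27/20  [D is the midpoint of FG]
2. D_y = 15/4  [D is the midpoint of FG]
   → D = (-27/20, 15/4)
3. E_x = 43/26  [F, D, E are collinear ∩ AE ⟂ FD]
4. E_y = -293/26  [F, D, E are collinear ∩ AE ⟂ FD]
   → E = (43/26, -293/26)

D = (-27/20, 15/4)
E = (43/26, -293/26)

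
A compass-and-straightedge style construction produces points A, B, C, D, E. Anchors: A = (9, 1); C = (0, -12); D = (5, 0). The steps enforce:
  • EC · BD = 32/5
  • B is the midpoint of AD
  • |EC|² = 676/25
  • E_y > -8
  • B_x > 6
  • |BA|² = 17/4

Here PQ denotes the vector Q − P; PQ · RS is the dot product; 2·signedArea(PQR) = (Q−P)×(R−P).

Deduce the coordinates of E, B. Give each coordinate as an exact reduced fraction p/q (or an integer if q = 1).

1. B_x = 7  [B is the midpoint of AD]
2. B_y = 1/2  [B is the midpoint of AD]
   → B = (7, 1/2)
3. E_x = 2  [line 2·x + 1/2·y + -2/5 = 0 ∩ |EC|² = 676/25]
4. E_y = -36/5  [line 2·x + 1/2·y + -2/5 = 0 ∩ |EC|² = 676/25]
   → E = (2, -36/5)

B = (7, 1/2)
E = (2, -36/5)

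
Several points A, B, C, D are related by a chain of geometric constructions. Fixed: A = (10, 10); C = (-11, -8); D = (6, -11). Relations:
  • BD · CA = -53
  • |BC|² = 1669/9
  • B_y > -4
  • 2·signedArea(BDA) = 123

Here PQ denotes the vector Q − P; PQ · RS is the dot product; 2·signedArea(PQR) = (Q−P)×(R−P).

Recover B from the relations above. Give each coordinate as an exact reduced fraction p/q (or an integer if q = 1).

1. B_x = 5/3  [BD · CA = -53 ∩ 2·signedArea(BDA) = 123]
2. B_y = -3  [BD · CA = -53 ∩ 2·signedArea(BDA) = 123]
   → B = (5/3, -3)

B = (5/3, -3)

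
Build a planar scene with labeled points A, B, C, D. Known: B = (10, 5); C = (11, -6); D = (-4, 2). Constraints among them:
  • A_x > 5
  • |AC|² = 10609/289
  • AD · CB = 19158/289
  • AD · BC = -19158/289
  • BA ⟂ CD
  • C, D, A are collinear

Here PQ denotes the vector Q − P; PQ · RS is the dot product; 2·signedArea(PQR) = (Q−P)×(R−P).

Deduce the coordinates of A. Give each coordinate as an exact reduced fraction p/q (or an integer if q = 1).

A = (1634/289, -910/289)

1. A_x = 1634/289  [C, D, A are collinear ∩ BA ⟂ CD]
2. A_y = -910/289  [C, D, A are collinear ∩ BA ⟂ CD]
   → A = (1634/289, -910/289)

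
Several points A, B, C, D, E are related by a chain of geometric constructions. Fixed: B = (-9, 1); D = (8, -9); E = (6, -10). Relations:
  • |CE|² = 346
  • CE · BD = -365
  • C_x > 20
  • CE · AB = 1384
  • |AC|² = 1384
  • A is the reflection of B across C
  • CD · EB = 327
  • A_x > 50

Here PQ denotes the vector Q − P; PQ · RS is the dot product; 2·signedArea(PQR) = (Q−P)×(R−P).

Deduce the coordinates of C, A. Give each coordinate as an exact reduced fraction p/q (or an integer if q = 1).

A = (51, -43)
C = (21, -21)

1. C_x = 21  [CD · EB = 327 ∩ CE · BD = -365]
2. C_y = -21  [CD · EB = 327 ∩ CE · BD = -365]
   → C = (21, -21)
3. A_x = 51  [CE · AB = 1384 ∩ A is the reflection of B across C]
4. A_y = -43  [CE · AB = 1384 ∩ A is the reflection of B across C]
   → A = (51, -43)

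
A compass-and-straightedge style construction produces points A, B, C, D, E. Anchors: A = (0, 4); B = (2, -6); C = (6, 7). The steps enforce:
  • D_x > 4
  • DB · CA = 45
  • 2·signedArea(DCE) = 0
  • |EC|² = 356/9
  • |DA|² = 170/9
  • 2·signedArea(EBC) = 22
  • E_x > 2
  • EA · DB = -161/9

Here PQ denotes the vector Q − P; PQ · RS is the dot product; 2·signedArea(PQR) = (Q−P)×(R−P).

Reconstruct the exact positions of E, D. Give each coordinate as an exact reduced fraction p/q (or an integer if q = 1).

D = (13/3, 13/3)
E = (8/3, 5/3)

1. D_x = 13/3  [line 6·x + 3·y + -39 = 0 ∩ |DA|² = 170/9]
2. D_y = 13/3  [line 6·x + 3·y + -39 = 0 ∩ |DA|² = 170/9]
   → D = (13/3, 13/3)
3. E_x = 8/3  [2·signedArea(EBC) = 22 ∩ 2·signedArea(DCE) = 0]
4. E_y = 5/3  [2·signedArea(EBC) = 22 ∩ 2·signedArea(DCE) = 0]
   → E = (8/3, 5/3)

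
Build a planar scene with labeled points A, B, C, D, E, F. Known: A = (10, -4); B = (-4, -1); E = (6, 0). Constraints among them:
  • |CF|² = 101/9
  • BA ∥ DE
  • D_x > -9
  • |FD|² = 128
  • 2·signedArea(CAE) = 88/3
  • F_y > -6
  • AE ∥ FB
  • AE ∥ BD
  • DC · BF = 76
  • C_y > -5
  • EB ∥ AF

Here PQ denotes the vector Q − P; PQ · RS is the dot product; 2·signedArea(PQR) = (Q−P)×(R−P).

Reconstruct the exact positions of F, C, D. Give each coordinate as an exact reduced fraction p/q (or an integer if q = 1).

1. F_x = 0  [AE ∥ FB ∩ EB ∥ AF]
2. F_y = -5  [AE ∥ FB ∩ EB ∥ AF]
   → F = (0, -5)
3. D_x = -8  [BA ∥ DE ∩ AE ∥ BD]
4. D_y = 3  [BA ∥ DE ∩ AE ∥ BD]
   → D = (-8, 3)
5. C_x = 10/3  [2·signedArea(CAE) = 88/3 ∩ DC · BF = 76]
6. C_y = -14/3  [2·signedArea(CAE) = 88/3 ∩ DC · BF = 76]
   → C = (10/3, -14/3)

C = (10/3, -14/3)
D = (-8, 3)
F = (0, -5)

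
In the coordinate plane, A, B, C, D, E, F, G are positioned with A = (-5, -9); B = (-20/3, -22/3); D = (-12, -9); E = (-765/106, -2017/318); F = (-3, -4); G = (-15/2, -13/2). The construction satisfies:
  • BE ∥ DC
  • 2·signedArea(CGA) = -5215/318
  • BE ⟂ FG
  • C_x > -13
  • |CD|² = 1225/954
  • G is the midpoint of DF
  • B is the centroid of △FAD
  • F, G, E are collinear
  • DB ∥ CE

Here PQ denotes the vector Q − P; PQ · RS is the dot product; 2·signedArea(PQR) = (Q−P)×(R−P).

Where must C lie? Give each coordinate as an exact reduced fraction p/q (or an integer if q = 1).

1. C_x = -3991/318  [DB ∥ CE ∩ BE ∥ DC]
2. C_y = -849/106  [DB ∥ CE ∩ BE ∥ DC]
   → C = (-3991/318, -849/106)

C = (-3991/318, -849/106)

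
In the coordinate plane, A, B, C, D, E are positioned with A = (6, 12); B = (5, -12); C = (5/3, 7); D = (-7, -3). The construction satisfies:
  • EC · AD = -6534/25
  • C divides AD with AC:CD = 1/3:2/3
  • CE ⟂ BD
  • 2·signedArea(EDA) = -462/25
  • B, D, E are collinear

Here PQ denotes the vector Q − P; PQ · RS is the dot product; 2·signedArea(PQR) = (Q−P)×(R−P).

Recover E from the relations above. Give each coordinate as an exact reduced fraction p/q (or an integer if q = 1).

1. E_x = -469/75  [B, D, E are collinear ∩ CE ⟂ BD]
2. E_y = -89/25  [B, D, E are collinear ∩ CE ⟂ BD]
   → E = (-469/75, -89/25)

E = (-469/75, -89/25)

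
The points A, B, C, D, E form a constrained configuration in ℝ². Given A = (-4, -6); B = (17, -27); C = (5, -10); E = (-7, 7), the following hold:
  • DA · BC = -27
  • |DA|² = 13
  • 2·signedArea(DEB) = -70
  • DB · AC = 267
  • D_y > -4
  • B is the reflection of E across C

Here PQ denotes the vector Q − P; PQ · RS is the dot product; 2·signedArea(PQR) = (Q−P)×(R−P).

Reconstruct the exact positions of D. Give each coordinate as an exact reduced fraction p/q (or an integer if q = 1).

1. D_x = -2  [2·signedArea(DEB) = -70 ∩ DA · BC = -27]
2. D_y = -3  [2·signedArea(DEB) = -70 ∩ DA · BC = -27]
   → D = (-2, -3)

D = (-2, -3)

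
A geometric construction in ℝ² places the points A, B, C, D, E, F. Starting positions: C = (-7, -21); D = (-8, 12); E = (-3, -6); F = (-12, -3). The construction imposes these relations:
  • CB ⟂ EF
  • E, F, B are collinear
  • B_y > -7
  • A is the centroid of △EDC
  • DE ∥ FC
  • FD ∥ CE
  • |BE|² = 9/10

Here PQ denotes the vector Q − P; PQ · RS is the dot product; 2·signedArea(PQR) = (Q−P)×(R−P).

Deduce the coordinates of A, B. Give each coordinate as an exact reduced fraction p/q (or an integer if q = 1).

1. A_x = -6  [A is the centroid of △EDC]
2. A_y = -5  [A is the centroid of △EDC]
   → A = (-6, -5)
3. B_x = -21/10  [E, F, B are collinear ∩ CB ⟂ EF]
4. B_y = -63/10  [E, F, B are collinear ∩ CB ⟂ EF]
   → B = (-21/10, -63/10)

A = (-6, -5)
B = (-21/10, -63/10)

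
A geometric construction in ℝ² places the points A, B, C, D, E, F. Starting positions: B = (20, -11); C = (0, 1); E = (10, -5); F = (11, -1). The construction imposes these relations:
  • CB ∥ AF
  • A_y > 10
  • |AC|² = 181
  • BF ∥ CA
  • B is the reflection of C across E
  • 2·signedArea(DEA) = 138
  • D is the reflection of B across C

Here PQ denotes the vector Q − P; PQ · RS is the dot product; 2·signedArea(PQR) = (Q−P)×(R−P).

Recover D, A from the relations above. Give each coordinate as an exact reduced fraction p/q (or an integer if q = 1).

1. D_x = -20  [D is the reflection of B across C]
2. D_y = 13  [D is the reflection of B across C]
   → D = (-20, 13)
3. A_x = -9  [CB ∥ AF ∩ BF ∥ CA]
4. A_y = 11  [CB ∥ AF ∩ BF ∥ CA]
   → A = (-9, 11)

A = (-9, 11)
D = (-20, 13)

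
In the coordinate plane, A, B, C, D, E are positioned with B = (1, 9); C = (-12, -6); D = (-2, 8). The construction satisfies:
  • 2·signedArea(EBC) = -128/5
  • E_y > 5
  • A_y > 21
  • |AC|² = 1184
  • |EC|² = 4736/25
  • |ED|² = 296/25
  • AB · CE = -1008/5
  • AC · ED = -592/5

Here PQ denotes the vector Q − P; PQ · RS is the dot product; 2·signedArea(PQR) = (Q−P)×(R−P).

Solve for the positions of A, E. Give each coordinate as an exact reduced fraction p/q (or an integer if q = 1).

A = (8, 22)
E = (-4, 26/5)

1. E_x = -4  [line 15·x + -13·y + 638/5 = 0 ∩ |EC|² = 4736/25]
2. E_y = 26/5  [line 15·x + -13·y + 638/5 = 0 ∩ |EC|² = 4736/25]
   → E = (-4, 26/5)
3. A_x = 8  [line -8·x + -56/5·y + 1552/5 = 0 ∩ |AC|² = 1184]
4. A_y = 22  [line -8·x + -56/5·y + 1552/5 = 0 ∩ |AC|² = 1184]
   → A = (8, 22)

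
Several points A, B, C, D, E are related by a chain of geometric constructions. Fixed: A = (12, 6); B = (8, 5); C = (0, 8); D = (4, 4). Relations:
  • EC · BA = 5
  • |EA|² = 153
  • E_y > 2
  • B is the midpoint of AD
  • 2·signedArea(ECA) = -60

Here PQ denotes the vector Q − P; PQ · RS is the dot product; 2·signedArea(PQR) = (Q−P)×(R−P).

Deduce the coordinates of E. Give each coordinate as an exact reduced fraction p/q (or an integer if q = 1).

E = (0, 3)

1. E_x = 0  [2·signedArea(ECA) = -60 ∩ EC · BA = 5]
2. E_y = 3  [2·signedArea(ECA) = -60 ∩ EC · BA = 5]
   → E = (0, 3)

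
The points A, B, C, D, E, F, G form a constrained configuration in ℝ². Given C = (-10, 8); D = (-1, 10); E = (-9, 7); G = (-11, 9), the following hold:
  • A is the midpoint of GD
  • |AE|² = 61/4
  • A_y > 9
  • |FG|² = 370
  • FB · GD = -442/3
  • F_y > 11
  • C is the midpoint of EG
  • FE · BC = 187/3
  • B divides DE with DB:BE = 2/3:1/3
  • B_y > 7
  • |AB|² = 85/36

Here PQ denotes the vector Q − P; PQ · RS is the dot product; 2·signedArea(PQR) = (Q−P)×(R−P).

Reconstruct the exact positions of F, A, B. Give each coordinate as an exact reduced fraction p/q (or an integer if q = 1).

A = (-6, 19/2)
B = (-19/3, 8)
F = (8, 12)

1. A_x = -6  [A is the midpoint of GD]
2. A_y = 19/2  [A is the midpoint of GD]
   → A = (-6, 19/2)
3. B_x = -19/3  [B divides DE with DB:BE = 2/3:1/3]
4. B_y = 8  [B divides DE with DB:BE = 2/3:1/3]
   → B = (-19/3, 8)
5. F_x = 8  [FE · BC = 187/3 ∩ FB · GD = -442/3]
6. F_y = 12  [FE · BC = 187/3 ∩ FB · GD = -442/3]
   → F = (8, 12)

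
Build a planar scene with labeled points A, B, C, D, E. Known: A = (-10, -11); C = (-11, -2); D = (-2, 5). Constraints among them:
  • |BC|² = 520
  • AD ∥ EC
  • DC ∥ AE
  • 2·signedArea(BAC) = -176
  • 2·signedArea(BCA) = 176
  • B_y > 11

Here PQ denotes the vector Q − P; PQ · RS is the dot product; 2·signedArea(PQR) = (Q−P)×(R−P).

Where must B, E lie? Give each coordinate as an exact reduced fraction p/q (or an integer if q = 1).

B = (7, 12)
E = (-19, -18)

1. B_x = 7  [line -9·x + -1·y + 75 = 0 ∩ |BC|² = 520]
2. B_y = 12  [line -9·x + -1·y + 75 = 0 ∩ |BC|² = 520]
   → B = (7, 12)
3. E_x = -19  [AD ∥ EC ∩ DC ∥ AE]
4. E_y = -18  [AD ∥ EC ∩ DC ∥ AE]
   → E = (-19, -18)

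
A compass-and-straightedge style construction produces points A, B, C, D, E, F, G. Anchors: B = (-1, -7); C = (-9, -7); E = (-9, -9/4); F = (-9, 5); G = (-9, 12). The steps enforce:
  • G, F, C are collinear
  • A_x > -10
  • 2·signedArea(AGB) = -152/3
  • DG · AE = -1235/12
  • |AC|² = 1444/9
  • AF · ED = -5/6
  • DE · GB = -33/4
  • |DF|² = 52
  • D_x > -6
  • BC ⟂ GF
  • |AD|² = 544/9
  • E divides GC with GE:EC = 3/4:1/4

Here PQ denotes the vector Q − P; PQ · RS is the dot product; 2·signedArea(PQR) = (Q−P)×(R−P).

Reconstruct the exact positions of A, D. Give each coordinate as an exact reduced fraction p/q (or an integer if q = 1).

A = (-9, 17/3)
D = (-5, -1)

1. D_x = -5  [line -8·x + 19·y + -21 = 0 ∩ |DF|² = 52]
2. D_y = -1  [line -8·x + 19·y + -21 = 0 ∩ |DF|² = 52]
   → D = (-5, -1)
3. A_x = -9  [AF · ED = -5/6 ∩ 2·signedArea(AGB) = -152/3]
4. A_y = 17/3  [AF · ED = -5/6 ∩ 2·signedArea(AGB) = -152/3]
   → A = (-9, 17/3)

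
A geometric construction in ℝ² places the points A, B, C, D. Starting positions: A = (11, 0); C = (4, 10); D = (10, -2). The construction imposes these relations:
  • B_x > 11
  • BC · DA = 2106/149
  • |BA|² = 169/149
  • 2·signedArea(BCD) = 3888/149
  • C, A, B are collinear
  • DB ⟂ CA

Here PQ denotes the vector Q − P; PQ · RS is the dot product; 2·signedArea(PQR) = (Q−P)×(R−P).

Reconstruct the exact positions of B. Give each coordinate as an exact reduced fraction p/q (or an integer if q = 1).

1. B_x = 1730/149  [C, A, B are collinear ∩ DB ⟂ CA]
2. B_y = -130/149  [C, A, B are collinear ∩ DB ⟂ CA]
   → B = (1730/149, -130/149)

B = (1730/149, -130/149)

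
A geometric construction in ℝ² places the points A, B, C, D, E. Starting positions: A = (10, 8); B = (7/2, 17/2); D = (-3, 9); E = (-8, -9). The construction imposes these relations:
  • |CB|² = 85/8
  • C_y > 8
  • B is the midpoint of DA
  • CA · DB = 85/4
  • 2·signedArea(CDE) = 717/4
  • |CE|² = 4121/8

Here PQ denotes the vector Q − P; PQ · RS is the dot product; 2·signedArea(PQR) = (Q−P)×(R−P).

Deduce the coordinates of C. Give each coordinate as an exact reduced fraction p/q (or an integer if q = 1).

C = (27/4, 33/4)

1. C_x = 27/4  [2·signedArea(CDE) = 717/4 ∩ CA · DB = 85/4]
2. C_y = 33/4  [2·signedArea(CDE) = 717/4 ∩ CA · DB = 85/4]
   → C = (27/4, 33/4)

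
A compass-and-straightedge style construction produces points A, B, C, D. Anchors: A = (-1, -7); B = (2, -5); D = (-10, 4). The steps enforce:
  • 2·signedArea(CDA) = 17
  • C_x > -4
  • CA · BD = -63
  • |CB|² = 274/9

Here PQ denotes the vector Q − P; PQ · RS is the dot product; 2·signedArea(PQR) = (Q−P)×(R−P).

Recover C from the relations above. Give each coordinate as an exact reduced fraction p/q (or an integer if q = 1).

C = (-3, -8/3)

1. C_x = -3  [2·signedArea(CDA) = 17 ∩ CA · BD = -63]
2. C_y = -8/3  [2·signedArea(CDA) = 17 ∩ CA · BD = -63]
   → C = (-3, -8/3)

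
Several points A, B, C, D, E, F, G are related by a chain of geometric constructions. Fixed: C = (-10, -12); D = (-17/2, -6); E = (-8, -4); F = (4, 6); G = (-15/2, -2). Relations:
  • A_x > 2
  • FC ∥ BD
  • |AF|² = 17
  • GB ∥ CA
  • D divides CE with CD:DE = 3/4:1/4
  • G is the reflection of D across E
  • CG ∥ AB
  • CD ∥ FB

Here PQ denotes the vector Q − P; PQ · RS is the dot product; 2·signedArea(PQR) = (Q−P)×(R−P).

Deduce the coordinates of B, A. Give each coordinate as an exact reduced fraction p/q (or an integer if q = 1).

1. B_x = 11/2  [FC ∥ BD ∩ CD ∥ FB]
2. B_y = 12  [FC ∥ BD ∩ CD ∥ FB]
   → B = (11/2, 12)
3. A_x = 3  [CG ∥ AB ∩ GB ∥ CA]
4. A_y = 2  [CG ∥ AB ∩ GB ∥ CA]
   → A = (3, 2)

A = (3, 2)
B = (11/2, 12)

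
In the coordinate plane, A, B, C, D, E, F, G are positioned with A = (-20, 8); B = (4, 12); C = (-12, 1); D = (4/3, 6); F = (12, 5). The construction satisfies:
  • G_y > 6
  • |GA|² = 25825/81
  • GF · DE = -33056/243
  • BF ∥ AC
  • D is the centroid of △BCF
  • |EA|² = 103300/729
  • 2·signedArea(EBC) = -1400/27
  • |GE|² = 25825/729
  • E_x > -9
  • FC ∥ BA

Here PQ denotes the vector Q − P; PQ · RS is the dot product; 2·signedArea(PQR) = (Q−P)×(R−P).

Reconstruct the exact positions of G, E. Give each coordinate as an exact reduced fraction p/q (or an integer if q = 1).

E = (-220/27, 62/9)
G = (-20/9, 19/3)

1. E_x = -220/27  [line 11·x + -16·y + 5396/27 = 0 ∩ |EA|² = 103300/729]
2. E_y = 62/9  [line 11·x + -16·y + 5396/27 = 0 ∩ |EA|² = 103300/729]
   → E = (-220/27, 62/9)
3. G_x = -20/9  [line 256/27·x + -8/9·y + 6488/243 = 0 ∩ |GE|² = 25825/729]
4. G_y = 19/3  [line 256/27·x + -8/9·y + 6488/243 = 0 ∩ |GE|² = 25825/729]
   → G = (-20/9, 19/3)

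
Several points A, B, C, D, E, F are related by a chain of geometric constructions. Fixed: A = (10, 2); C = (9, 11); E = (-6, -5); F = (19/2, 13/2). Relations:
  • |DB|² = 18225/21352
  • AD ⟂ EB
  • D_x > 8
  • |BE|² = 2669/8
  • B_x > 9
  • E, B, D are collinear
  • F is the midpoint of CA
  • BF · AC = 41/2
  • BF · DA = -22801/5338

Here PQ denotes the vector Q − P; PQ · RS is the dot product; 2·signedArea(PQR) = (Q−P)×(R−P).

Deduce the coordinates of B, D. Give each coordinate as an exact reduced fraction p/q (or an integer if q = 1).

1. B_x = 39/4  [line 1·x + -9·y + 57/2 = 0 ∩ |BE|² = 2669/8]
2. B_y = 17/4  [line 1·x + -9·y + 57/2 = 0 ∩ |BE|² = 2669/8]
   → B = (39/4, 17/4)
3. D_x = 47793/5338  [E, B, D are collinear ∩ AD ⟂ EB]
4. D_y = 20189/5338  [E, B, D are collinear ∩ AD ⟂ EB]
   → D = (47793/5338, 20189/5338)

B = (39/4, 17/4)
D = (47793/5338, 20189/5338)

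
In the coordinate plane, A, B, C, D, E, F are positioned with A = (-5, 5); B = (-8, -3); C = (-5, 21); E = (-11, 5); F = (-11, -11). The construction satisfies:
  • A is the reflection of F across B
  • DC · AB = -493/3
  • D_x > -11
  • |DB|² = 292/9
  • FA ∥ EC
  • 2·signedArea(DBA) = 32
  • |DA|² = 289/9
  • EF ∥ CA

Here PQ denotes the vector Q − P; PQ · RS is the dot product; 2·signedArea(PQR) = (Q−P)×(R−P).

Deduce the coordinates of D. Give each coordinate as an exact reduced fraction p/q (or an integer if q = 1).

1. D_x = -10  [2·signedArea(DBA) = 32 ∩ DC · AB = -493/3]
2. D_y = 7/3  [2·signedArea(DBA) = 32 ∩ DC · AB = -493/3]
   → D = (-10, 7/3)

D = (-10, 7/3)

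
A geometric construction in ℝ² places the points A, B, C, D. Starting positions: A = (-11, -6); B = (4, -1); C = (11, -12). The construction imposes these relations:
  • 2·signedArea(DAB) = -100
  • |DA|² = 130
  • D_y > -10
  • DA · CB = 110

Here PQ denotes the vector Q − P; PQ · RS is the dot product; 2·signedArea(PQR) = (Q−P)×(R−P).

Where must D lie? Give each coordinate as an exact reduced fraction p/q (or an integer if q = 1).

D = (0, -9)

1. D_x = 0  [2·signedArea(DAB) = -100 ∩ DA · CB = 110]
2. D_y = -9  [2·signedArea(DAB) = -100 ∩ DA · CB = 110]
   → D = (0, -9)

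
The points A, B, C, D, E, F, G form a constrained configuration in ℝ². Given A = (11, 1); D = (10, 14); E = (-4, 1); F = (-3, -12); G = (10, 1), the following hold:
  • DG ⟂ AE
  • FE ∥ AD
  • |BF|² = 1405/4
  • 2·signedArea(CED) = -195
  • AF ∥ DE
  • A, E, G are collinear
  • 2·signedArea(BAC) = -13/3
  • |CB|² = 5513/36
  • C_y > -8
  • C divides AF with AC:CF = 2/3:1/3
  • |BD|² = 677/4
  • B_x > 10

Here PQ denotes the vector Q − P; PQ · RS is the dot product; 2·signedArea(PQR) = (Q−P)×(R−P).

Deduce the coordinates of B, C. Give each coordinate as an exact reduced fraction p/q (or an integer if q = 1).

B = (21/2, 1)
C = (5/3, -23/3)

1. C_x = 5/3  [C divides AF with AC:CF = 2/3:1/3]
2. C_y = -23/3  [C divides AF with AC:CF = 2/3:1/3]
   → C = (5/3, -23/3)
3. B_x = 21/2  [line 26/3·x + -28/3·y + -245/3 = 0 ∩ |BF|² = 1405/4]
4. B_y = 1  [line 26/3·x + -28/3·y + -245/3 = 0 ∩ |BF|² = 1405/4]
   → B = (21/2, 1)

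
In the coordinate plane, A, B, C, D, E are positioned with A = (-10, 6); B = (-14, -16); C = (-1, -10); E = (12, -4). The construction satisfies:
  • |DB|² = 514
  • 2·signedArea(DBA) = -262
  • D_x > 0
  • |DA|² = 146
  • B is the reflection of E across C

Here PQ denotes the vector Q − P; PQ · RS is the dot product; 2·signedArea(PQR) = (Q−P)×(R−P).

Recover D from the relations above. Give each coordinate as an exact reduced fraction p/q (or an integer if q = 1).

1. D_x = 1  [line -22·x + 4·y + 18 = 0 ∩ |DB|² = 514]
2. D_y = 1  [line -22·x + 4·y + 18 = 0 ∩ |DB|² = 514]
   → D = (1, 1)

D = (1, 1)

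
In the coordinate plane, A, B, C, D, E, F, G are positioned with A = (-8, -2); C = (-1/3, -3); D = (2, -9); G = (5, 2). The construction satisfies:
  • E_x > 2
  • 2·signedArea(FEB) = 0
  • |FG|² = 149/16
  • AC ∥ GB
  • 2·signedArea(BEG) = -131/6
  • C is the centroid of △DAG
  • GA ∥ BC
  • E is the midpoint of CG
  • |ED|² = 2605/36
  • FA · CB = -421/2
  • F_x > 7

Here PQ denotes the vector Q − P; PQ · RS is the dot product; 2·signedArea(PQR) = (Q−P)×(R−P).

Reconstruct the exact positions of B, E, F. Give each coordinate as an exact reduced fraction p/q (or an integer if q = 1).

B = (38/3, 1)
E = (7/3, -1/2)
F = (15/2, 1/4)

1. B_x = 38/3  [GA ∥ BC ∩ AC ∥ GB]
2. B_y = 1  [GA ∥ BC ∩ AC ∥ GB]
   → B = (38/3, 1)
3. E_x = 7/3  [E is the midpoint of CG]
4. E_y = -1/2  [E is the midpoint of CG]
   → E = (7/3, -1/2)
5. F_x = 15/2  [2·signedArea(FEB) = 0 ∩ FA · CB = -421/2]
6. F_y = 1/4  [2·signedArea(FEB) = 0 ∩ FA · CB = -421/2]
   → F = (15/2, 1/4)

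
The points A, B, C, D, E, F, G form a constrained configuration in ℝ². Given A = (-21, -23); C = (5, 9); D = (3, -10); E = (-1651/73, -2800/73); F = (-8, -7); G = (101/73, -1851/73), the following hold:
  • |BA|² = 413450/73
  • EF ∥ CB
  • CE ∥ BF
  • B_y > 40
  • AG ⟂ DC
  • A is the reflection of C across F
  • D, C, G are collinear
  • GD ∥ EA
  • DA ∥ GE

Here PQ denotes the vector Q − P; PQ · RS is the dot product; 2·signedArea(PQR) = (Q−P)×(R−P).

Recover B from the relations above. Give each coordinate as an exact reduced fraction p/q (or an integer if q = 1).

B = (1432/73, 2946/73)

1. B_x = 1432/73  [CE ∥ BF ∩ EF ∥ CB]
2. B_y = 2946/73  [CE ∥ BF ∩ EF ∥ CB]
   → B = (1432/73, 2946/73)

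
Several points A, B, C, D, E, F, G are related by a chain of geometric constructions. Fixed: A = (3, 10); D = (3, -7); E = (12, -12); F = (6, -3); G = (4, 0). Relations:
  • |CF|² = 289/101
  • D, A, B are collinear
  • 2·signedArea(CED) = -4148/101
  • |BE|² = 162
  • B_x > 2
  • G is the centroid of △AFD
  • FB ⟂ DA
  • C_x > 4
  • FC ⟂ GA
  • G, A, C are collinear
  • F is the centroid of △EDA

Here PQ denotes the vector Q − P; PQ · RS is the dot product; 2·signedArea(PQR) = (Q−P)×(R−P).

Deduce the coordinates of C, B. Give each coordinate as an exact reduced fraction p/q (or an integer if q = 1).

1. C_x = 436/101  [G, A, C are collinear ∩ FC ⟂ GA]
2. C_y = -320/101  [G, A, C are collinear ∩ FC ⟂ GA]
   → C = (436/101, -320/101)
3. B_x = 3  [D, A, B are collinear ∩ FB ⟂ DA]
4. B_y = -3  [D, A, B are collinear ∩ FB ⟂ DA]
   → B = (3, -3)

B = (3, -3)
C = (436/101, -320/101)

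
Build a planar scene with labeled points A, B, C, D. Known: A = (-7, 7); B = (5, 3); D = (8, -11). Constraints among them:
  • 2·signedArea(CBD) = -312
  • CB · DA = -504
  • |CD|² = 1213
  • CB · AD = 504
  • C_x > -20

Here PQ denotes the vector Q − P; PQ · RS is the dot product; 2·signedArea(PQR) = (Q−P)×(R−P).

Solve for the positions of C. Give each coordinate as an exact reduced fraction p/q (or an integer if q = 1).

C = (-19, 11)

1. C_x = -19  [CB · AD = 504 ∩ 2·signedArea(CBD) = -312]
2. C_y = 11  [CB · AD = 504 ∩ 2·signedArea(CBD) = -312]
   → C = (-19, 11)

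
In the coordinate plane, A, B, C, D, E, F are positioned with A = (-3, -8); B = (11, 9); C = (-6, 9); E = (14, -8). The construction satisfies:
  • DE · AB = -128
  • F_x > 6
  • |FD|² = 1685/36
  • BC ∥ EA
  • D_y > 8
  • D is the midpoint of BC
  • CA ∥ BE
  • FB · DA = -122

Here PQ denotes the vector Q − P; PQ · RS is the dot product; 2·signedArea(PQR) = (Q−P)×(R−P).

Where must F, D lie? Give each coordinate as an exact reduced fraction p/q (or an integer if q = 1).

D = (5/2, 9)
F = (19/3, 10/3)

1. D_x = 5/2  [D is the midpoint of BC]
2. D_y = 9  [D is the midpoint of BC]
   → D = (5/2, 9)
3. F_x = 19/3  [line 11/2·x + 17·y + -183/2 = 0 ∩ |FD|² = 1685/36]
4. F_y = 10/3  [line 11/2·x + 17·y + -183/2 = 0 ∩ |FD|² = 1685/36]
   → F = (19/3, 10/3)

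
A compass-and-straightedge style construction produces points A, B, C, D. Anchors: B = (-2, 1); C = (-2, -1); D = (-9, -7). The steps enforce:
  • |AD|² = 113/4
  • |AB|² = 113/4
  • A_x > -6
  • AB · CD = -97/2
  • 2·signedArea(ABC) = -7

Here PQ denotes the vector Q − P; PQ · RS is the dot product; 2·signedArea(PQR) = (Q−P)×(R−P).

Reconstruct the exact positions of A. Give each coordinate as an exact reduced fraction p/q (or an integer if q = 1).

1. A_x = -11/2  [2·signedArea(ABC) = -7 ∩ AB · CD = -97/2]
2. A_y = -3  [2·signedArea(ABC) = -7 ∩ AB · CD = -97/2]
   → A = (-11/2, -3)

A = (-11/2, -3)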